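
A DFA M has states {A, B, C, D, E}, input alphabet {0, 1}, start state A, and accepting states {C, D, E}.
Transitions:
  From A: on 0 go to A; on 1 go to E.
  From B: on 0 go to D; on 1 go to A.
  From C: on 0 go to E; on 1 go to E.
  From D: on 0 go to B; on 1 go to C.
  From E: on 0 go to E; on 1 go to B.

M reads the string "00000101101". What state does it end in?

E

A --0--> A
A --0--> A
A --0--> A
A --0--> A
A --0--> A
A --1--> E
E --0--> E
E --1--> B
B --1--> A
A --0--> A
A --1--> E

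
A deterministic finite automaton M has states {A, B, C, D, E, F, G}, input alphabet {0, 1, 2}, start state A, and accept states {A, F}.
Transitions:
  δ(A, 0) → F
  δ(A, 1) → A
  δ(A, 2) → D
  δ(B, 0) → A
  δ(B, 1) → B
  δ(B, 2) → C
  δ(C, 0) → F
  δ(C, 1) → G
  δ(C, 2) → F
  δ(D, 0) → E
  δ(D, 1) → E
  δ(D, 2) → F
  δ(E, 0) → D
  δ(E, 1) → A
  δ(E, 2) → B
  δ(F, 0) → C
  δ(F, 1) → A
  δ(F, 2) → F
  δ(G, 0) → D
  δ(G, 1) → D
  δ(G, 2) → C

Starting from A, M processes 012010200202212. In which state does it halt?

D

A --0--> F
F --1--> A
A --2--> D
D --0--> E
E --1--> A
A --0--> F
F --2--> F
F --0--> C
C --0--> F
F --2--> F
F --0--> C
C --2--> F
F --2--> F
F --1--> A
A --2--> D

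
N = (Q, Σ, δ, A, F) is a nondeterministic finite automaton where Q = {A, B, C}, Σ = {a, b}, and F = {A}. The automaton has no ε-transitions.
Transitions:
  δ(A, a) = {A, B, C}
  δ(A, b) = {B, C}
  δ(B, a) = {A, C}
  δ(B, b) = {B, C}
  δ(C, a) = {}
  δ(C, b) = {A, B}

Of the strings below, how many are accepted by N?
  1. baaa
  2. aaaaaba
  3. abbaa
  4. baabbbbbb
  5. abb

5

baaa: accepted
aaaaaba: accepted
abbaa: accepted
baabbbbbb: accepted
abb: accepted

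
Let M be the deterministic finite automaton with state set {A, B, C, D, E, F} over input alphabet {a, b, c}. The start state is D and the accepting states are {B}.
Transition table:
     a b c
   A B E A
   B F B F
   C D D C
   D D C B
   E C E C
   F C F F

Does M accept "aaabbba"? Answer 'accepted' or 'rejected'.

D --a--> D
D --a--> D
D --a--> D
D --b--> C
C --b--> D
D --b--> C
C --a--> D
End in state D, which is not an accepting state.

rejected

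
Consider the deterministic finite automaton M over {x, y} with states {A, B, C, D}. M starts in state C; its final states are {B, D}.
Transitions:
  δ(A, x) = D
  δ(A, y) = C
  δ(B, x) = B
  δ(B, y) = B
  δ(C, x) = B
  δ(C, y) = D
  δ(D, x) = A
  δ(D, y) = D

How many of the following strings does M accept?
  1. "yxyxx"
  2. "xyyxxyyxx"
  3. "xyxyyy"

3

"yxyxx": accepted
"xyyxxyyxx": accepted
"xyxyyy": accepted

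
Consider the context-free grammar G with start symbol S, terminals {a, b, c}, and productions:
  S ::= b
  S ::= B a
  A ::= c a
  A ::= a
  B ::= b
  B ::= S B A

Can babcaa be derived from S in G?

yes

S ⇒ Ba ⇒ SBAa ⇒ BaBAa ⇒ baBAa ⇒ babAa ⇒ babcaa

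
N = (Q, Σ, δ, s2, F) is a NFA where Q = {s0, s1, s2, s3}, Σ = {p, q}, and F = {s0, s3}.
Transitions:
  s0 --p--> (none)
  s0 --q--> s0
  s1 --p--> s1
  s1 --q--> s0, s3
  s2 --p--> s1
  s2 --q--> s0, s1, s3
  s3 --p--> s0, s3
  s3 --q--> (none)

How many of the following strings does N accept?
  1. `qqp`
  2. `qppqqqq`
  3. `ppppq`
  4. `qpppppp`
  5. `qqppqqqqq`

5

`qqp`: accepted
`qppqqqq`: accepted
`ppppq`: accepted
`qpppppp`: accepted
`qqppqqqqq`: accepted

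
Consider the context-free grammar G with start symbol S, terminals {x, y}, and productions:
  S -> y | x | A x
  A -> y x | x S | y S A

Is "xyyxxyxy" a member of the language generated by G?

no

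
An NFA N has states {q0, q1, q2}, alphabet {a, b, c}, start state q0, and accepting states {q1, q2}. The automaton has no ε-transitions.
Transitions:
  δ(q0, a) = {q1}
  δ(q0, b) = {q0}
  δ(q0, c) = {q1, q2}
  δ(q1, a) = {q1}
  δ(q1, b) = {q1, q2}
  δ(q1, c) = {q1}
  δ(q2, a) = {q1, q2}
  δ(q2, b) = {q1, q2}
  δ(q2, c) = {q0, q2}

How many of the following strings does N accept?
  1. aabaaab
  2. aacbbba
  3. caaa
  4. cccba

aabaaab: accepted
aacbbba: accepted
caaa: accepted
cccba: accepted

4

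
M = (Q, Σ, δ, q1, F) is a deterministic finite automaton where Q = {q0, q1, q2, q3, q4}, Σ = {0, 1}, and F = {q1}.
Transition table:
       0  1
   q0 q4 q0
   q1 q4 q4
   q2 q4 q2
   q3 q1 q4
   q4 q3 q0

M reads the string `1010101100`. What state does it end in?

q3

q1 --1--> q4
q4 --0--> q3
q3 --1--> q4
q4 --0--> q3
q3 --1--> q4
q4 --0--> q3
q3 --1--> q4
q4 --1--> q0
q0 --0--> q4
q4 --0--> q3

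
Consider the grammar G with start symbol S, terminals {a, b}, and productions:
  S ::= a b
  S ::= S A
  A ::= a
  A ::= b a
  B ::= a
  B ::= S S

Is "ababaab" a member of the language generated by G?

no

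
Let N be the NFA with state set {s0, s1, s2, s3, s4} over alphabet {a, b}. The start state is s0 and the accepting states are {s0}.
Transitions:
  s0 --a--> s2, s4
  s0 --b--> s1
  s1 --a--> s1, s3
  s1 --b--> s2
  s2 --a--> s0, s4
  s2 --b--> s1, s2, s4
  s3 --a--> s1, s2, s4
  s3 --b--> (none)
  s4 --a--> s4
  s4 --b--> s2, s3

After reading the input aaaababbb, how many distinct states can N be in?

Start: {s0}
read a: {s2, s4}
read a: {s0, s4}
read a: {s2, s4}
read a: {s0, s4}
read b: {s1, s2, s3}
read a: {s0, s1, s2, s3, s4}
read b: {s1, s2, s3, s4}
read b: {s1, s2, s3, s4}
read b: {s1, s2, s3, s4}
Final reachable set {s1, s2, s3, s4} has 4 states.

4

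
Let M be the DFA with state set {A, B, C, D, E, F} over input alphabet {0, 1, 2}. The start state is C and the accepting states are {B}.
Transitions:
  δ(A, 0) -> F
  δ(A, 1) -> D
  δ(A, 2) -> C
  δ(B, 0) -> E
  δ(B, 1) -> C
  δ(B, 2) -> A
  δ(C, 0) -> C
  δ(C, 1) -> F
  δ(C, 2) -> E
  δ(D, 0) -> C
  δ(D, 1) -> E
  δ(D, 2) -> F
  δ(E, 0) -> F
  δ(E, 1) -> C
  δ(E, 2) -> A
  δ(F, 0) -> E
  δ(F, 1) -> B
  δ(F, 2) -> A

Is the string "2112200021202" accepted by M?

C --2--> E
E --1--> C
C --1--> F
F --2--> A
A --2--> C
C --0--> C
C --0--> C
C --0--> C
C --2--> E
E --1--> C
C --2--> E
E --0--> F
F --2--> A
End in state A, which is not an accepting state.

rejected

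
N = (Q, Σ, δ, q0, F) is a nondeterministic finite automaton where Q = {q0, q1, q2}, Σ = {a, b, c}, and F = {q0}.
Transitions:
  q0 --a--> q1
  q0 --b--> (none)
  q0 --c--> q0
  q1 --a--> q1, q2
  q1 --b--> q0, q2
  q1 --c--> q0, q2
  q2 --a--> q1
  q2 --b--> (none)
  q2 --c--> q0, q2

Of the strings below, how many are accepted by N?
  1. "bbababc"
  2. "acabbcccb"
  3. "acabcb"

0

"bbababc": rejected
"acabbcccb": rejected
"acabcb": rejected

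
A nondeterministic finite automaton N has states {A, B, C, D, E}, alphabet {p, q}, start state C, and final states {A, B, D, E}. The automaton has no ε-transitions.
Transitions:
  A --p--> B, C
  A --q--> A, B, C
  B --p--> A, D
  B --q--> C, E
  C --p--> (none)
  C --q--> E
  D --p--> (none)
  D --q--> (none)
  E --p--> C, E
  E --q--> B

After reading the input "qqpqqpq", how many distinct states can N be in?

Start: {C}
read q: {E}
read q: {B}
read p: {A, D}
read q: {A, B, C}
read q: {A, B, C, E}
read p: {A, B, C, D, E}
read q: {A, B, C, E}
Final reachable set {A, B, C, E} has 4 states.

4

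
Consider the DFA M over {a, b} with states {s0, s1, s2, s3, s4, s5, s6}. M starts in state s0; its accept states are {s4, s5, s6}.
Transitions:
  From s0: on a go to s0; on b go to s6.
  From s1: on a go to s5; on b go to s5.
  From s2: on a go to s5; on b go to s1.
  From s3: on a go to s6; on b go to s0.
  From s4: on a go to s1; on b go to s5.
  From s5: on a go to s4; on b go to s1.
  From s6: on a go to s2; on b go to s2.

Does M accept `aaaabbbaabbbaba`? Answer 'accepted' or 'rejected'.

accepted

s0 --a--> s0
s0 --a--> s0
s0 --a--> s0
s0 --a--> s0
s0 --b--> s6
s6 --b--> s2
s2 --b--> s1
s1 --a--> s5
s5 --a--> s4
s4 --b--> s5
s5 --b--> s1
s1 --b--> s5
s5 --a--> s4
s4 --b--> s5
s5 --a--> s4
End in state s4, which is an accepting state.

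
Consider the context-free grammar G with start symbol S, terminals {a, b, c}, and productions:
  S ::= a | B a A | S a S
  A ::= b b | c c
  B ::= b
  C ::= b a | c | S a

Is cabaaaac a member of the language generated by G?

no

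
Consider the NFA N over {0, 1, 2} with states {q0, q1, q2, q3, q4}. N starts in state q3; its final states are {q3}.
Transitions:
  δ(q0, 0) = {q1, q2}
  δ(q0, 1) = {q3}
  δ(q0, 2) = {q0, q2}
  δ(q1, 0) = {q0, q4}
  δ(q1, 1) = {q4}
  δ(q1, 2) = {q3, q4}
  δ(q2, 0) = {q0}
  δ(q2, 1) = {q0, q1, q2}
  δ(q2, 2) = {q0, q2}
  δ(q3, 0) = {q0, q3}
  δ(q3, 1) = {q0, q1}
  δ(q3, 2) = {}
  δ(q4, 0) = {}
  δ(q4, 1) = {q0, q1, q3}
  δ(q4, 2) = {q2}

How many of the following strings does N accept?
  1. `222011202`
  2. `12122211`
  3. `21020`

1

`222011202`: rejected
`12122211`: accepted
`21020`: rejected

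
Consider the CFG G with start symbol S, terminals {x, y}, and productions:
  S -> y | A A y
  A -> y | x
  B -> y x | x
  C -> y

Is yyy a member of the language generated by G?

yes

S ⇒ AAy ⇒ yAy ⇒ yyy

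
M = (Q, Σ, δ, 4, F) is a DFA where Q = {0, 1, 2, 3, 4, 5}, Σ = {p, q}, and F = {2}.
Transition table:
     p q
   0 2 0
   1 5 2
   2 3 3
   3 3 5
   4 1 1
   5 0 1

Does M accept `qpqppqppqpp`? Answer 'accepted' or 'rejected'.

accepted

4 --q--> 1
1 --p--> 5
5 --q--> 1
1 --p--> 5
5 --p--> 0
0 --q--> 0
0 --p--> 2
2 --p--> 3
3 --q--> 5
5 --p--> 0
0 --p--> 2
End in state 2, which is an accepting state.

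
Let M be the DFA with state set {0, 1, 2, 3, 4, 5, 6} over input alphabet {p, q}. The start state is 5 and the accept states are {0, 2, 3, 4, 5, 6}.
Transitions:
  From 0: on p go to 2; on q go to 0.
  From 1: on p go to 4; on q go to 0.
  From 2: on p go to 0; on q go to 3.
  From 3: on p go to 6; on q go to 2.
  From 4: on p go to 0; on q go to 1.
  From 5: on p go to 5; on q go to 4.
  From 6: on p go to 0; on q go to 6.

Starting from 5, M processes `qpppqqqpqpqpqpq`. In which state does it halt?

3

5 --q--> 4
4 --p--> 0
0 --p--> 2
2 --p--> 0
0 --q--> 0
0 --q--> 0
0 --q--> 0
0 --p--> 2
2 --q--> 3
3 --p--> 6
6 --q--> 6
6 --p--> 0
0 --q--> 0
0 --p--> 2
2 --q--> 3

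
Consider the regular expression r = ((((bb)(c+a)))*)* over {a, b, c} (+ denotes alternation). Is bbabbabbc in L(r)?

yes

Split into 3 pieces bba · bba · bbc; each matches (((bb)(c+a)))*.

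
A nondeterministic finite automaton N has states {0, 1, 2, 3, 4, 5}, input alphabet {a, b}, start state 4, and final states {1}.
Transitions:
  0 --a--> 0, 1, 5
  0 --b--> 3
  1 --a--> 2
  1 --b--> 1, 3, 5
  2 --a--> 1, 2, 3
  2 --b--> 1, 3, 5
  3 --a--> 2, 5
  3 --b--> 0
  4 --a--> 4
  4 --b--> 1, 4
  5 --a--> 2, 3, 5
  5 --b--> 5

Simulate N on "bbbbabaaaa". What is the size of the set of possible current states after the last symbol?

6

Start: {4}
read b: {1, 4}
read b: {1, 3, 4, 5}
read b: {0, 1, 3, 4, 5}
read b: {0, 1, 3, 4, 5}
read a: {0, 1, 2, 3, 4, 5}
read b: {0, 1, 3, 4, 5}
read a: {0, 1, 2, 3, 4, 5}
read a: {0, 1, 2, 3, 4, 5}
read a: {0, 1, 2, 3, 4, 5}
read a: {0, 1, 2, 3, 4, 5}
Final reachable set {0, 1, 2, 3, 4, 5} has 6 states.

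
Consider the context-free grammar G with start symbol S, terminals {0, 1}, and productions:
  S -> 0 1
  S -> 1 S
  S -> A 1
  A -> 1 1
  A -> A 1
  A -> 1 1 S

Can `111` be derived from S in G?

S ⇒ A1 ⇒ 111

yes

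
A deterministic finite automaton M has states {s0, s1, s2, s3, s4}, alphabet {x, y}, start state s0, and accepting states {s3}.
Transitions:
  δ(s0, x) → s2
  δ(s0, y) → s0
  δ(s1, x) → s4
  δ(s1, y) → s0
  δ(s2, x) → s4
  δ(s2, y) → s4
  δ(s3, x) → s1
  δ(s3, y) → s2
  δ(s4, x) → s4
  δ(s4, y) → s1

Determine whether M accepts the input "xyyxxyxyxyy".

rejected

s0 --x--> s2
s2 --y--> s4
s4 --y--> s1
s1 --x--> s4
s4 --x--> s4
s4 --y--> s1
s1 --x--> s4
s4 --y--> s1
s1 --x--> s4
s4 --y--> s1
s1 --y--> s0
End in state s0, which is not an accepting state.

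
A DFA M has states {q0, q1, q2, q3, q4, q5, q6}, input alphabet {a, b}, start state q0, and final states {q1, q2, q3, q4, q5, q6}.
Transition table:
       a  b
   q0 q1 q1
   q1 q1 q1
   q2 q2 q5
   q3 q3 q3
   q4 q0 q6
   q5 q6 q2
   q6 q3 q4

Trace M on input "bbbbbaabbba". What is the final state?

q1

q0 --b--> q1
q1 --b--> q1
q1 --b--> q1
q1 --b--> q1
q1 --b--> q1
q1 --a--> q1
q1 --a--> q1
q1 --b--> q1
q1 --b--> q1
q1 --b--> q1
q1 --a--> q1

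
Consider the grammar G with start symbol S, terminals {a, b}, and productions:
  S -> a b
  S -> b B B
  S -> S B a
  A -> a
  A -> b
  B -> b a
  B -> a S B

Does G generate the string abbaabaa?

yes

S ⇒ SBa ⇒ SBaBa ⇒ abBaBa ⇒ abbaaBa ⇒ abbaabaa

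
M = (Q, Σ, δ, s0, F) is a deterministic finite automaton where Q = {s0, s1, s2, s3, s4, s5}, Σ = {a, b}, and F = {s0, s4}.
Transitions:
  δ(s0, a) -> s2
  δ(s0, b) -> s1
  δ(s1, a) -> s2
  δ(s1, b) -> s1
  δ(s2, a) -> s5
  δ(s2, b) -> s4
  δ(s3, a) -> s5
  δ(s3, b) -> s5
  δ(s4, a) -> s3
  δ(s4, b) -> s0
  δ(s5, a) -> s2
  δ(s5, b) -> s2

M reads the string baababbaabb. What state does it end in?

s4

s0 --b--> s1
s1 --a--> s2
s2 --a--> s5
s5 --b--> s2
s2 --a--> s5
s5 --b--> s2
s2 --b--> s4
s4 --a--> s3
s3 --a--> s5
s5 --b--> s2
s2 --b--> s4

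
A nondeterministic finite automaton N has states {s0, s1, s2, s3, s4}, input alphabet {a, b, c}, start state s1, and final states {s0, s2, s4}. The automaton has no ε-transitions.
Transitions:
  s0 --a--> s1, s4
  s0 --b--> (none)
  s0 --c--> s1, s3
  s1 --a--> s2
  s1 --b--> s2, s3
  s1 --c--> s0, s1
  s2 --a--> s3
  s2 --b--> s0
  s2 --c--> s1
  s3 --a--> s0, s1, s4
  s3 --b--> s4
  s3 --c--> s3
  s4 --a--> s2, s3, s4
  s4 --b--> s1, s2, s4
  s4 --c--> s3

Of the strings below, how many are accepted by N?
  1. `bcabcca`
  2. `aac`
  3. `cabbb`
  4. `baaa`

`bcabcca`: accepted
`aac`: rejected
`cabbb`: accepted
`baaa`: accepted

3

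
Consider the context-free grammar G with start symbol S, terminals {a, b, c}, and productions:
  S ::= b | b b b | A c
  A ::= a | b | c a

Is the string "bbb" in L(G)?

S ⇒ bbb

yes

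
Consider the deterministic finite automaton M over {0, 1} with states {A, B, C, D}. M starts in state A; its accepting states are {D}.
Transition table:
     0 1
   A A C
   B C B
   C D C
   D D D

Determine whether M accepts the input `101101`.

accepted

A --1--> C
C --0--> D
D --1--> D
D --1--> D
D --0--> D
D --1--> D
End in state D, which is an accepting state.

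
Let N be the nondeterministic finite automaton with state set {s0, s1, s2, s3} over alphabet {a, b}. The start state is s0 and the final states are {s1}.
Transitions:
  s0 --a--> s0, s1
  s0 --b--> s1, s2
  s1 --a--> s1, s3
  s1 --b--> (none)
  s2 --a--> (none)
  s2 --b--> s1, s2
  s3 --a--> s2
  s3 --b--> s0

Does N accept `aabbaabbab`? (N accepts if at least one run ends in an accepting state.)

Start: {s0}
read a: {s0, s1}
read a: {s0, s1, s3}
read b: {s0, s1, s2}
read b: {s1, s2}
read a: {s1, s3}
read a: {s1, s2, s3}
read b: {s0, s1, s2}
read b: {s1, s2}
read a: {s1, s3}
read b: {s0}
Reachable ∩ accepting = {} — empty.

rejected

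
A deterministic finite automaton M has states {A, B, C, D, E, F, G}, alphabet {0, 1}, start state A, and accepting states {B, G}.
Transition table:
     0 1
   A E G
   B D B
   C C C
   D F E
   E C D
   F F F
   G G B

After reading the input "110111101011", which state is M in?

A --1--> G
G --1--> B
B --0--> D
D --1--> E
E --1--> D
D --1--> E
E --1--> D
D --0--> F
F --1--> F
F --0--> F
F --1--> F
F --1--> F

F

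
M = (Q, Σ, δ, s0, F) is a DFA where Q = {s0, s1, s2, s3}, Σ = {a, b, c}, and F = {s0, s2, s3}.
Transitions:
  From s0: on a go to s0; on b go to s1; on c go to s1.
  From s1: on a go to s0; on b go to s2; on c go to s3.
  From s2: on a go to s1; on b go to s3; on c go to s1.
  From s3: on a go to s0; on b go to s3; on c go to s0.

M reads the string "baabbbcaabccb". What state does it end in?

s0 --b--> s1
s1 --a--> s0
s0 --a--> s0
s0 --b--> s1
s1 --b--> s2
s2 --b--> s3
s3 --c--> s0
s0 --a--> s0
s0 --a--> s0
s0 --b--> s1
s1 --c--> s3
s3 --c--> s0
s0 --b--> s1

s1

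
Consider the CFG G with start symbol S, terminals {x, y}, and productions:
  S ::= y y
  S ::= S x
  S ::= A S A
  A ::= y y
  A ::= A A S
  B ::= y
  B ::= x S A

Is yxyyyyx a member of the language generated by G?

no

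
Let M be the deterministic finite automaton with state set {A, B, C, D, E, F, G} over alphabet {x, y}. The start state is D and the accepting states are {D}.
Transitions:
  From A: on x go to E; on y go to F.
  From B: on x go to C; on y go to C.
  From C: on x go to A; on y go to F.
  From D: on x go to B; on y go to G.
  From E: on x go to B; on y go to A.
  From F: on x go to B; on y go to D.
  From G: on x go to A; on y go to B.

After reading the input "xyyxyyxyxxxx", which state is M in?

C

D --x--> B
B --y--> C
C --y--> F
F --x--> B
B --y--> C
C --y--> F
F --x--> B
B --y--> C
C --x--> A
A --x--> E
E --x--> B
B --x--> C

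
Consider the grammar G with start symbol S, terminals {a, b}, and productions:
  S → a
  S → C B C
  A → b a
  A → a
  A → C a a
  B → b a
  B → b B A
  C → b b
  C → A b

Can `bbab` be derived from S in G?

no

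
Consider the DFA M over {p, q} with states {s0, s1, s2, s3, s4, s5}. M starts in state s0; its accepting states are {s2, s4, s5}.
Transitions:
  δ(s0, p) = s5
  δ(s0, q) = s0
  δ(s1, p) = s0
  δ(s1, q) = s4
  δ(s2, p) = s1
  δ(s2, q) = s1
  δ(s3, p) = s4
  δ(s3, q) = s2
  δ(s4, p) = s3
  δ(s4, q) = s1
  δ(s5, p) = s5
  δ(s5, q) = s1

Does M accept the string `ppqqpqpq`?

accepted

s0 --p--> s5
s5 --p--> s5
s5 --q--> s1
s1 --q--> s4
s4 --p--> s3
s3 --q--> s2
s2 --p--> s1
s1 --q--> s4
End in state s4, which is an accepting state.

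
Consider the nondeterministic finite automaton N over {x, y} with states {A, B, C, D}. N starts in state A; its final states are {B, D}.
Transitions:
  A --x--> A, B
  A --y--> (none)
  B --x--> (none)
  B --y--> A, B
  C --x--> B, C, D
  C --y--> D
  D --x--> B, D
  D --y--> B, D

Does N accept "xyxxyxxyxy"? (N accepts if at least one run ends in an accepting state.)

Start: {A}
read x: {A, B}
read y: {A, B}
read x: {A, B}
read x: {A, B}
read y: {A, B}
read x: {A, B}
read x: {A, B}
read y: {A, B}
read x: {A, B}
read y: {A, B}
Reachable ∩ accepting = {B} — nonempty.

accepted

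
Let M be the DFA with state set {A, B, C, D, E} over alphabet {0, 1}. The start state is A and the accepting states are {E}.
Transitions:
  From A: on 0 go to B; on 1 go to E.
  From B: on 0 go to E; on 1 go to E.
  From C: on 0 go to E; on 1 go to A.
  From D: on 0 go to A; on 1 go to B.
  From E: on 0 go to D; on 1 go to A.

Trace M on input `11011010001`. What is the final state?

A --1--> E
E --1--> A
A --0--> B
B --1--> E
E --1--> A
A --0--> B
B --1--> E
E --0--> D
D --0--> A
A --0--> B
B --1--> E

E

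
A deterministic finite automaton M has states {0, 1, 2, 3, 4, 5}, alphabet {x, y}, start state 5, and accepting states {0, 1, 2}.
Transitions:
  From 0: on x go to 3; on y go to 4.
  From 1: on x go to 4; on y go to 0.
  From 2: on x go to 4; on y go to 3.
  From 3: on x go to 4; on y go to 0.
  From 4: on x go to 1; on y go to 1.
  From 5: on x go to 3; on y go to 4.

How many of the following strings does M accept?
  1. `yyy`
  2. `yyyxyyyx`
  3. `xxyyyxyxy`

2

`yyy`: accepted
`yyyxyyyx`: rejected
`xxyyyxyxy`: accepted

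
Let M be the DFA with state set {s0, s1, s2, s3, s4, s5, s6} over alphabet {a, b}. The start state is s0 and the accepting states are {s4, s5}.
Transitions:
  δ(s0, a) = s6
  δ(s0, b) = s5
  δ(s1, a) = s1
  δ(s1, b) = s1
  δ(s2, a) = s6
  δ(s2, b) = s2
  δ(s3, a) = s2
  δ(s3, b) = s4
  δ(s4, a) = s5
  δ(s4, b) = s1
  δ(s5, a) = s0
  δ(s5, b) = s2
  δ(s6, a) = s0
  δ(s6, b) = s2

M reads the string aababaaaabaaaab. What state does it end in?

s0 --a--> s6
s6 --a--> s0
s0 --b--> s5
s5 --a--> s0
s0 --b--> s5
s5 --a--> s0
s0 --a--> s6
s6 --a--> s0
s0 --a--> s6
s6 --b--> s2
s2 --a--> s6
s6 --a--> s0
s0 --a--> s6
s6 --a--> s0
s0 --b--> s5

s5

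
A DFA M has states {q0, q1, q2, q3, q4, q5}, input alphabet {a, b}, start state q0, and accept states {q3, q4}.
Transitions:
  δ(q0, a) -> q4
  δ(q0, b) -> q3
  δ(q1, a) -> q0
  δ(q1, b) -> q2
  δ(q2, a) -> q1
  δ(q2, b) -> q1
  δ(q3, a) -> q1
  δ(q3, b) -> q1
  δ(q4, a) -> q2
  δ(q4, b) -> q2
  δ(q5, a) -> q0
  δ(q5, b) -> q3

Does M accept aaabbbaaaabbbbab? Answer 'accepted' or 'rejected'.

rejected

q0 --a--> q4
q4 --a--> q2
q2 --a--> q1
q1 --b--> q2
q2 --b--> q1
q1 --b--> q2
q2 --a--> q1
q1 --a--> q0
q0 --a--> q4
q4 --a--> q2
q2 --b--> q1
q1 --b--> q2
q2 --b--> q1
q1 --b--> q2
q2 --a--> q1
q1 --b--> q2
End in state q2, which is not an accepting state.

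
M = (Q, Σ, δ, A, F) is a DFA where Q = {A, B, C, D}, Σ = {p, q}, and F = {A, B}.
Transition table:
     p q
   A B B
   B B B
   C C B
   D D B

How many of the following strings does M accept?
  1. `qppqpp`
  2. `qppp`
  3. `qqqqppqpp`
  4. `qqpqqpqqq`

4

`qppqpp`: accepted
`qppp`: accepted
`qqqqppqpp`: accepted
`qqpqqpqqq`: accepted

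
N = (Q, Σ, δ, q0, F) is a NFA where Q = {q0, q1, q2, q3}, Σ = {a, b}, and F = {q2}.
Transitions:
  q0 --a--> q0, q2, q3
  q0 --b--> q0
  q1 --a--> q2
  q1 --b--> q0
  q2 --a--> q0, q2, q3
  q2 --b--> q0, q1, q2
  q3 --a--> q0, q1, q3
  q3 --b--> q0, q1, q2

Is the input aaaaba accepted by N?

accepted

Start: {q0}
read a: {q0, q2, q3}
read a: {q0, q1, q2, q3}
read a: {q0, q1, q2, q3}
read a: {q0, q1, q2, q3}
read b: {q0, q1, q2}
read a: {q0, q2, q3}
Reachable ∩ accepting = {q2} — nonempty.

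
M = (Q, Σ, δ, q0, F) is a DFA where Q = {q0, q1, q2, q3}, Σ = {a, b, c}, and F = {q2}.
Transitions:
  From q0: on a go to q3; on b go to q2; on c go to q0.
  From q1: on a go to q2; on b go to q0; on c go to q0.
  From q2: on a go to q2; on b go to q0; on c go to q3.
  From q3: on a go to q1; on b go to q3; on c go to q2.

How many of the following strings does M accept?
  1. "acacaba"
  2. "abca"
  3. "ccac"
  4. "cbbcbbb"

3

"acacaba": rejected
"abca": accepted
"ccac": accepted
"cbbcbbb": accepted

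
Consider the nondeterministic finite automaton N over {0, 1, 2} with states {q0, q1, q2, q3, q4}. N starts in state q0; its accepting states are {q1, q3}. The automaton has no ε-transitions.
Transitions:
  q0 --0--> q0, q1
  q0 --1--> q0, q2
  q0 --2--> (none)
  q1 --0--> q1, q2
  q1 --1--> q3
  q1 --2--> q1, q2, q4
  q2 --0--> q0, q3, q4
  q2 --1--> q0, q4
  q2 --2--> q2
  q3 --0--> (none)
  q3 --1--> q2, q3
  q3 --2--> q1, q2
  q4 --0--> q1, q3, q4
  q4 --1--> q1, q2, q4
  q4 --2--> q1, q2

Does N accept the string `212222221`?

rejected

Start: {q0}
read 2: {}
The reachable set is empty and stays empty for the remaining 8 symbols.
Reachable ∩ accepting = {} — empty.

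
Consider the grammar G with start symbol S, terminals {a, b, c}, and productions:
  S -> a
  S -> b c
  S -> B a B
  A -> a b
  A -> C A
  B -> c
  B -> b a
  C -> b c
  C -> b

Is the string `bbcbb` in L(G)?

no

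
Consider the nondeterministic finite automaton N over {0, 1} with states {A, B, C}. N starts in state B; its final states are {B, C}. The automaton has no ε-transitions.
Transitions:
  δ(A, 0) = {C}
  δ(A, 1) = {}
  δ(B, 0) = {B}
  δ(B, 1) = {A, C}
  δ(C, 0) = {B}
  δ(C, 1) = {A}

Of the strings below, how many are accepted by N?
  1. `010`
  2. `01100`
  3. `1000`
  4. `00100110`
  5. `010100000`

`010`: accepted
`01100`: accepted
`1000`: accepted
`00100110`: accepted
`010100000`: accepted

5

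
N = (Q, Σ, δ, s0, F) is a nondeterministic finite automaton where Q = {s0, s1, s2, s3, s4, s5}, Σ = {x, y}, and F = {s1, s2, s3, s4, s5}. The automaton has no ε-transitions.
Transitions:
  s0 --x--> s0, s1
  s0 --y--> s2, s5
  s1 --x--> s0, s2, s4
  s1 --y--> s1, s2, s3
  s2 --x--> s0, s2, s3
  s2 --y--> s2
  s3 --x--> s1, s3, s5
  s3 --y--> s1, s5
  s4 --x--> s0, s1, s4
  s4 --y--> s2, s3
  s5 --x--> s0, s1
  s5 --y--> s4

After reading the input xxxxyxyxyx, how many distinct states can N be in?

Start: {s0}
read x: {s0, s1}
read x: {s0, s1, s2, s4}
read x: {s0, s1, s2, s3, s4}
read x: {s0, s1, s2, s3, s4, s5}
read y: {s1, s2, s3, s4, s5}
read x: {s0, s1, s2, s3, s4, s5}
read y: {s1, s2, s3, s4, s5}
read x: {s0, s1, s2, s3, s4, s5}
read y: {s1, s2, s3, s4, s5}
read x: {s0, s1, s2, s3, s4, s5}
Final reachable set {s0, s1, s2, s3, s4, s5} has 6 states.

6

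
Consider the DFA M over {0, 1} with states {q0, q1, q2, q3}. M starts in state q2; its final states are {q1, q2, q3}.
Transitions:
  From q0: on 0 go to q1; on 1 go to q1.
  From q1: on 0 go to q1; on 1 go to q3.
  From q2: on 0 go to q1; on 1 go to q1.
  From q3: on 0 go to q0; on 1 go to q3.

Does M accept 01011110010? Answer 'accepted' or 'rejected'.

q2 --0--> q1
q1 --1--> q3
q3 --0--> q0
q0 --1--> q1
q1 --1--> q3
q3 --1--> q3
q3 --1--> q3
q3 --0--> q0
q0 --0--> q1
q1 --1--> q3
q3 --0--> q0
End in state q0, which is not an accepting state.

rejected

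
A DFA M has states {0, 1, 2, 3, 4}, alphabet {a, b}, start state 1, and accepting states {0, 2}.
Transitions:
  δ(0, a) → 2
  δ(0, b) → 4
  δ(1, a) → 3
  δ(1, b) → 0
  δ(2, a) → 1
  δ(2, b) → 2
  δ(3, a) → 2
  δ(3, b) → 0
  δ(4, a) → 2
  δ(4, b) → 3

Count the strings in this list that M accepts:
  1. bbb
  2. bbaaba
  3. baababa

bbb: rejected
bbaaba: accepted
baababa: rejected

1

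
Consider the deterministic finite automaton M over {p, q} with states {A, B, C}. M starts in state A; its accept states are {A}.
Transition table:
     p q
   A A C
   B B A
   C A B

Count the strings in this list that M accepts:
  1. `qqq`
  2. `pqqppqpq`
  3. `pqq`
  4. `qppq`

1

`qqq`: accepted
`pqqppqpq`: rejected
`pqq`: rejected
`qppq`: rejected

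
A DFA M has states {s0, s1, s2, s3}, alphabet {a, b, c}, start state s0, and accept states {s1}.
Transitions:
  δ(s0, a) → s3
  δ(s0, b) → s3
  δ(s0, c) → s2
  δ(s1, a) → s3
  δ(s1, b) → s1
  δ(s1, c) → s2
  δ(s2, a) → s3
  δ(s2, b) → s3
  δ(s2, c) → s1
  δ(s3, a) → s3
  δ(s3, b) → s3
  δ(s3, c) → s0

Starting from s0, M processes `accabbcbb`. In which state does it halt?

s3

s0 --a--> s3
s3 --c--> s0
s0 --c--> s2
s2 --a--> s3
s3 --b--> s3
s3 --b--> s3
s3 --c--> s0
s0 --b--> s3
s3 --b--> s3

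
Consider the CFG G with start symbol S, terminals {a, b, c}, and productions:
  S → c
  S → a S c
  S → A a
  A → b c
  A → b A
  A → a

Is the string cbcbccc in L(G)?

no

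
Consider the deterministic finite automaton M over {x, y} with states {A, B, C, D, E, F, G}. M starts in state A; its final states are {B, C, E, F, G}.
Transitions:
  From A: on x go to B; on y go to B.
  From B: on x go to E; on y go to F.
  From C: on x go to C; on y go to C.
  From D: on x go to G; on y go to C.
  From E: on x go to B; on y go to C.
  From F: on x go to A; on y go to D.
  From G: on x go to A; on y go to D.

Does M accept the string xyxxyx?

A --x--> B
B --y--> F
F --x--> A
A --x--> B
B --y--> F
F --x--> A
End in state A, which is not an accepting state.

rejected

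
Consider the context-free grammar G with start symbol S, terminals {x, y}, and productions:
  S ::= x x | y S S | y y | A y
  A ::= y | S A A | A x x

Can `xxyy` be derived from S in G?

no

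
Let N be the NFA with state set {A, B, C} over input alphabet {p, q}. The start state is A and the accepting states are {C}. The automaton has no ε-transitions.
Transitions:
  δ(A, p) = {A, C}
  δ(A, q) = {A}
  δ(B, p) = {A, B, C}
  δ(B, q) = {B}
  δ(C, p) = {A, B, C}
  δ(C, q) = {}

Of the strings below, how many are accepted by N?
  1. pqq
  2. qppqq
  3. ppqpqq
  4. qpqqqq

0

pqq: rejected
qppqq: rejected
ppqpqq: rejected
qpqqqq: rejected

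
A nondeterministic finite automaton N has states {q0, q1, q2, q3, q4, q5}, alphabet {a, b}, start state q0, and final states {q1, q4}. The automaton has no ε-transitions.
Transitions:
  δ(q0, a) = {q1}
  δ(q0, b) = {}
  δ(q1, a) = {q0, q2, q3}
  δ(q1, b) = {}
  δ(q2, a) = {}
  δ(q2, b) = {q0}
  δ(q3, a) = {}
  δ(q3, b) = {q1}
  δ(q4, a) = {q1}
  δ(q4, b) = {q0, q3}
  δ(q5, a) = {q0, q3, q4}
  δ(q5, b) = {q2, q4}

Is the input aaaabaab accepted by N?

accepted

Start: {q0}
read a: {q1}
read a: {q0, q2, q3}
read a: {q1}
read a: {q0, q2, q3}
read b: {q0, q1}
read a: {q0, q1, q2, q3}
read a: {q0, q1, q2, q3}
read b: {q0, q1}
Reachable ∩ accepting = {q1} — nonempty.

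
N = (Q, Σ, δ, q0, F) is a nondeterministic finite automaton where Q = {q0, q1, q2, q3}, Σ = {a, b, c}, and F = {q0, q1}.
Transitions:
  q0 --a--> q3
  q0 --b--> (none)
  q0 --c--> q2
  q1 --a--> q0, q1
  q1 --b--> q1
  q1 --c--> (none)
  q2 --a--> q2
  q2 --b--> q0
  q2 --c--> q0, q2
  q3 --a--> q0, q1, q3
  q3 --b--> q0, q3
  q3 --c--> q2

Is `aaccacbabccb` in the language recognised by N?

Start: {q0}
read a: {q3}
read a: {q0, q1, q3}
read c: {q2}
read c: {q0, q2}
read a: {q2, q3}
read c: {q0, q2}
read b: {q0}
read a: {q3}
read b: {q0, q3}
read c: {q2}
read c: {q0, q2}
read b: {q0}
Reachable ∩ accepting = {q0} — nonempty.

accepted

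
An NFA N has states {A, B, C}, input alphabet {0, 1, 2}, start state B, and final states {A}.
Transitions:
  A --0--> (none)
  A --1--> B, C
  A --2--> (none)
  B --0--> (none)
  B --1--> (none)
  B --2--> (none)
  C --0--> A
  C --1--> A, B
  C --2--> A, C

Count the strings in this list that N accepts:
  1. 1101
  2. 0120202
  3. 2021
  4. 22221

1101: rejected
0120202: rejected
2021: rejected
22221: rejected

0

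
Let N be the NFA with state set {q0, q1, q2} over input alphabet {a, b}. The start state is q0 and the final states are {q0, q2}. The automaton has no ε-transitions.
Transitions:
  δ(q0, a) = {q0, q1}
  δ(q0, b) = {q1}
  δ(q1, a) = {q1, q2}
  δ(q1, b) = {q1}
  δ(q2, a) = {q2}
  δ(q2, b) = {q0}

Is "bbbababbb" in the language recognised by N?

rejected

Start: {q0}
read b: {q1}
read b: {q1}
read b: {q1}
read a: {q1, q2}
read b: {q0, q1}
read a: {q0, q1, q2}
read b: {q0, q1}
read b: {q1}
read b: {q1}
Reachable ∩ accepting = {} — empty.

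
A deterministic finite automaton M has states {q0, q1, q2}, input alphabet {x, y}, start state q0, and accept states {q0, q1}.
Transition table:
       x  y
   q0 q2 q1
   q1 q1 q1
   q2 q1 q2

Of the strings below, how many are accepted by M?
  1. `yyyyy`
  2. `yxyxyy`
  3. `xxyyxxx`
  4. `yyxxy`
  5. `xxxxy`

5

`yyyyy`: accepted
`yxyxyy`: accepted
`xxyyxxx`: accepted
`yyxxy`: accepted
`xxxxy`: accepted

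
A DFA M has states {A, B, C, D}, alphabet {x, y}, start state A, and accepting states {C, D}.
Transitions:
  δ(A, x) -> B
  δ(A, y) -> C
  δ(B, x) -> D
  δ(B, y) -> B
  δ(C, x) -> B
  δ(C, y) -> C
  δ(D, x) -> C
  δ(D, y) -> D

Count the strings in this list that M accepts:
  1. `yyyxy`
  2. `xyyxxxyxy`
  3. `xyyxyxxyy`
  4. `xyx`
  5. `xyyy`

2

`yyyxy`: rejected
`xyyxxxyxy`: accepted
`xyyxyxxyy`: rejected
`xyx`: accepted
`xyyy`: rejected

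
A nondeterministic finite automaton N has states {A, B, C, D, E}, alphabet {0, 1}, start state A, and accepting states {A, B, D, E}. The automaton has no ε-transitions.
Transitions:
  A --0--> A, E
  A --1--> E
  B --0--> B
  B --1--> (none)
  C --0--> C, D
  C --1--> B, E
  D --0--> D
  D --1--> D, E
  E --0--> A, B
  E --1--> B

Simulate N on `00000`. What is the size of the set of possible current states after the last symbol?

Start: {A}
read 0: {A, E}
read 0: {A, B, E}
read 0: {A, B, E}
read 0: {A, B, E}
read 0: {A, B, E}
Final reachable set {A, B, E} has 3 states.

3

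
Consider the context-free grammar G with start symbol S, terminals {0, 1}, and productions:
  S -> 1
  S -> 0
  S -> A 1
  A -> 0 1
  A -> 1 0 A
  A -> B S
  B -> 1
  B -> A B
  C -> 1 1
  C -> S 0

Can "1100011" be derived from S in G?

no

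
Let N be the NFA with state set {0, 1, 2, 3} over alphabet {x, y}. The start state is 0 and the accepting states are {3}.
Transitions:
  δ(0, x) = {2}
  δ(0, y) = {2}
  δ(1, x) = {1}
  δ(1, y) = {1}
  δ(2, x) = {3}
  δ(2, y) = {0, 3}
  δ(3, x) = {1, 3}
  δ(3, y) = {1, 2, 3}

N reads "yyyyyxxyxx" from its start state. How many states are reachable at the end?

Start: {0}
read y: {2}
read y: {0, 3}
read y: {1, 2, 3}
read y: {0, 1, 2, 3}
read y: {0, 1, 2, 3}
read x: {1, 2, 3}
read x: {1, 3}
read y: {1, 2, 3}
read x: {1, 3}
read x: {1, 3}
Final reachable set {1, 3} has 2 states.

2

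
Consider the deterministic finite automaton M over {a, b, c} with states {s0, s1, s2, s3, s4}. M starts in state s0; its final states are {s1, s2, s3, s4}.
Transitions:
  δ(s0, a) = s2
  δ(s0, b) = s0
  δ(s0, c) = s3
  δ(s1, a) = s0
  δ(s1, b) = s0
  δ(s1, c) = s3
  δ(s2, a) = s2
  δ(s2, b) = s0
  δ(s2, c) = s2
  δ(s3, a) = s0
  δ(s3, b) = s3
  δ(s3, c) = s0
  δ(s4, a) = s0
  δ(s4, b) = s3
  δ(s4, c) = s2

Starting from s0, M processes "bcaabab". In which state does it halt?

s0

s0 --b--> s0
s0 --c--> s3
s3 --a--> s0
s0 --a--> s2
s2 --b--> s0
s0 --a--> s2
s2 --b--> s0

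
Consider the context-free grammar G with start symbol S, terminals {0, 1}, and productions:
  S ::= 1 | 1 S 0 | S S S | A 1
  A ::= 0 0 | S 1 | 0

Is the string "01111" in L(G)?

no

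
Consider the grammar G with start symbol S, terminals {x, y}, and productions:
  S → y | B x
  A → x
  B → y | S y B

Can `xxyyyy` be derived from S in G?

no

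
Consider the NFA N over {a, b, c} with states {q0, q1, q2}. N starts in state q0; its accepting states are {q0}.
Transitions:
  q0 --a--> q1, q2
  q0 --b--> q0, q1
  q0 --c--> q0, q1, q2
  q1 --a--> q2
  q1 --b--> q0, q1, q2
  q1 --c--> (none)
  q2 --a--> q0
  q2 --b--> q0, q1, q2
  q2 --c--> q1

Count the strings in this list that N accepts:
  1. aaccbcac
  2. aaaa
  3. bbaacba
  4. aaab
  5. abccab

5

aaccbcac: accepted
aaaa: accepted
bbaacba: accepted
aaab: accepted
abccab: accepted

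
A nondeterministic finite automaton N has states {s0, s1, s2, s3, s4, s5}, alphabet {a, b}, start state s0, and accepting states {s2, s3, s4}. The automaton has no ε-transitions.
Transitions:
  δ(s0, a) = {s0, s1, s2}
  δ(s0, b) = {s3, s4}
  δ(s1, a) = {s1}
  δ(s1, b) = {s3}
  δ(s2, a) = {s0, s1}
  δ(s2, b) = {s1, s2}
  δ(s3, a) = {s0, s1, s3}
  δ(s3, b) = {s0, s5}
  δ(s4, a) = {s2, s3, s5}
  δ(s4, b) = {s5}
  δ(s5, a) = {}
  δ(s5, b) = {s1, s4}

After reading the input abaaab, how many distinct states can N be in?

6

Start: {s0}
read a: {s0, s1, s2}
read b: {s1, s2, s3, s4}
read a: {s0, s1, s2, s3, s5}
read a: {s0, s1, s2, s3}
read a: {s0, s1, s2, s3}
read b: {s0, s1, s2, s3, s4, s5}
Final reachable set {s0, s1, s2, s3, s4, s5} has 6 states.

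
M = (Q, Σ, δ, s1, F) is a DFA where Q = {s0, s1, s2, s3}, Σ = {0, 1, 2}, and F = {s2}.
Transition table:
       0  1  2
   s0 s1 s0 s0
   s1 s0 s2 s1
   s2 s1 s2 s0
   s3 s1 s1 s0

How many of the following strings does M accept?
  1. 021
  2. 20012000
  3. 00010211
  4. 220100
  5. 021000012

021: rejected
20012000: rejected
00010211: accepted
220100: rejected
021000012: rejected

1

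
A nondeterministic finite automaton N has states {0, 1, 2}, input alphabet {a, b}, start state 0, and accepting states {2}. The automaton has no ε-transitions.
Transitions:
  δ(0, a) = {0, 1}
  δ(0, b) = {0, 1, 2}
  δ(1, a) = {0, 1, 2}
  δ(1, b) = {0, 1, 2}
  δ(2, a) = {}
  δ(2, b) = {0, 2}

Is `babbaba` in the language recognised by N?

Start: {0}
read b: {0, 1, 2}
read a: {0, 1, 2}
read b: {0, 1, 2}
read b: {0, 1, 2}
read a: {0, 1, 2}
read b: {0, 1, 2}
read a: {0, 1, 2}
Reachable ∩ accepting = {2} — nonempty.

accepted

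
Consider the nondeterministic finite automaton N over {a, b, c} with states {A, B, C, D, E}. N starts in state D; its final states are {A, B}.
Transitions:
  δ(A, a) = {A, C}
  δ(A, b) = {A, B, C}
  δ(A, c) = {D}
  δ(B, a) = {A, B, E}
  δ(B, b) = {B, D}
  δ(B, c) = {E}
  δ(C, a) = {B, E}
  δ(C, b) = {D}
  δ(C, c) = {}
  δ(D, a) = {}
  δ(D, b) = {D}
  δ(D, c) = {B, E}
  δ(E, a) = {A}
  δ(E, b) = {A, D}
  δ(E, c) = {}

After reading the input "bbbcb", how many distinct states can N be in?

Start: {D}
read b: {D}
read b: {D}
read b: {D}
read c: {B, E}
read b: {A, B, D}
Final reachable set {A, B, D} has 3 states.

3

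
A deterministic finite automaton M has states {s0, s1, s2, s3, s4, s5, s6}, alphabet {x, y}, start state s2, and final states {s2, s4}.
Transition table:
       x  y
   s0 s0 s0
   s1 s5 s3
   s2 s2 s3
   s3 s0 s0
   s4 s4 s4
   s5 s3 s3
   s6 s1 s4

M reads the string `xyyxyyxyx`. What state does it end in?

s2 --x--> s2
s2 --y--> s3
s3 --y--> s0
s0 --x--> s0
s0 --y--> s0
s0 --y--> s0
s0 --x--> s0
s0 --y--> s0
s0 --x--> s0

s0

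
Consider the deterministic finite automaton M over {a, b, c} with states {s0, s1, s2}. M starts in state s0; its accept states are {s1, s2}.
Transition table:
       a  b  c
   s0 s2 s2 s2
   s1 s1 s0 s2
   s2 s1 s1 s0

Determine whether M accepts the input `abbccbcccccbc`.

s0 --a--> s2
s2 --b--> s1
s1 --b--> s0
s0 --c--> s2
s2 --c--> s0
s0 --b--> s2
s2 --c--> s0
s0 --c--> s2
s2 --c--> s0
s0 --c--> s2
s2 --c--> s0
s0 --b--> s2
s2 --c--> s0
End in state s0, which is not an accepting state.

rejected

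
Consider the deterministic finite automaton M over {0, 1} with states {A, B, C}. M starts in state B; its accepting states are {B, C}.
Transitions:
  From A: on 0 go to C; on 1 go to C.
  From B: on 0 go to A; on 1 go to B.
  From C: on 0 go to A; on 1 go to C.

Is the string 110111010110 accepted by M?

rejected

B --1--> B
B --1--> B
B --0--> A
A --1--> C
C --1--> C
C --1--> C
C --0--> A
A --1--> C
C --0--> A
A --1--> C
C --1--> C
C --0--> A
End in state A, which is not an accepting state.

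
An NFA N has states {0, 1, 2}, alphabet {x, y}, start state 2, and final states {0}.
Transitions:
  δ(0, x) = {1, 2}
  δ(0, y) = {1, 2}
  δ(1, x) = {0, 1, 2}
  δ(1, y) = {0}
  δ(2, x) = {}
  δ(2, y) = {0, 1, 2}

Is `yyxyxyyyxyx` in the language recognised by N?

accepted

Start: {2}
read y: {0, 1, 2}
read y: {0, 1, 2}
read x: {0, 1, 2}
read y: {0, 1, 2}
read x: {0, 1, 2}
read y: {0, 1, 2}
read y: {0, 1, 2}
read y: {0, 1, 2}
read x: {0, 1, 2}
read y: {0, 1, 2}
read x: {0, 1, 2}
Reachable ∩ accepting = {0} — nonempty.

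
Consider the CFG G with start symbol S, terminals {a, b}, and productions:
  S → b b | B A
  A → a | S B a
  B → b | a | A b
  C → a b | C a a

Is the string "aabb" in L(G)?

no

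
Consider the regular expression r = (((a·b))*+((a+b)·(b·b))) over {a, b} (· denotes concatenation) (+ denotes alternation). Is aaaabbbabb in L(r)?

Neither ((a·b))* nor ((a+b)·(b·b)) matches aaaabbbabb.

no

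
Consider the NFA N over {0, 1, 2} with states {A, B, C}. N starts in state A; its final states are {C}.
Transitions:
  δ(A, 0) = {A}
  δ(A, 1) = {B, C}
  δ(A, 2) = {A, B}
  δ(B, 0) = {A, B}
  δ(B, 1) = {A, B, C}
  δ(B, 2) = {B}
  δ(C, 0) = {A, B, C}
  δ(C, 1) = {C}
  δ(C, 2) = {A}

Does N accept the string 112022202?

Start: {A}
read 1: {B, C}
read 1: {A, B, C}
read 2: {A, B}
read 0: {A, B}
read 2: {A, B}
read 2: {A, B}
read 2: {A, B}
read 0: {A, B}
read 2: {A, B}
Reachable ∩ accepting = {} — empty.

rejected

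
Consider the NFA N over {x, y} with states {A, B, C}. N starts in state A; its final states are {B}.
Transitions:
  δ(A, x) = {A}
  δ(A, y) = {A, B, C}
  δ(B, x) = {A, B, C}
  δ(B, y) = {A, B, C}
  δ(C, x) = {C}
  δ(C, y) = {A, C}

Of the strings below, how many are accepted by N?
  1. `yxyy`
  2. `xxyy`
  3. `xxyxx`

3

`yxyy`: accepted
`xxyy`: accepted
`xxyxx`: accepted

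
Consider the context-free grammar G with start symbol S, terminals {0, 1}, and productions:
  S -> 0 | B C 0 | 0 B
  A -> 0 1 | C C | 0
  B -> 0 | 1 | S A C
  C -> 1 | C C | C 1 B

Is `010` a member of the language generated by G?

S ⇒ BC0 ⇒ 0C0 ⇒ 010

yes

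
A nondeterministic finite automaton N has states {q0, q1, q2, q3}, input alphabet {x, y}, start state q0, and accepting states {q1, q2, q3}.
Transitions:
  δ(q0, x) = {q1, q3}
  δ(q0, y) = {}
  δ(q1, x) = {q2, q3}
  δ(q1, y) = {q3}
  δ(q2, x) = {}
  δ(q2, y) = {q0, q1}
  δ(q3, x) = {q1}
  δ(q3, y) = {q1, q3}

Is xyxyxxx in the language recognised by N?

Start: {q0}
read x: {q1, q3}
read y: {q1, q3}
read x: {q1, q2, q3}
read y: {q0, q1, q3}
read x: {q1, q2, q3}
read x: {q1, q2, q3}
read x: {q1, q2, q3}
Reachable ∩ accepting = {q1, q2, q3} — nonempty.

accepted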